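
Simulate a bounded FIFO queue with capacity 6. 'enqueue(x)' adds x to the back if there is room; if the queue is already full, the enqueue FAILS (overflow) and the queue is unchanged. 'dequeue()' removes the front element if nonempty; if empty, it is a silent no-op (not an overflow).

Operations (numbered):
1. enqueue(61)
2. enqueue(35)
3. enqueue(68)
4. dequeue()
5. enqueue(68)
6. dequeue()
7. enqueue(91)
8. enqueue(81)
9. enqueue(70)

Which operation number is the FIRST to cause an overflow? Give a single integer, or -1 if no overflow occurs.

Answer: -1

Derivation:
1. enqueue(61): size=1
2. enqueue(35): size=2
3. enqueue(68): size=3
4. dequeue(): size=2
5. enqueue(68): size=3
6. dequeue(): size=2
7. enqueue(91): size=3
8. enqueue(81): size=4
9. enqueue(70): size=5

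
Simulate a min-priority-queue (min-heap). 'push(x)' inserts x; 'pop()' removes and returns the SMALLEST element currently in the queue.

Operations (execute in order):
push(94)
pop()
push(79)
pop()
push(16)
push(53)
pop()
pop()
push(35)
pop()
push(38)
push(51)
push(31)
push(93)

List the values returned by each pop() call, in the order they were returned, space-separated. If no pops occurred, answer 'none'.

Answer: 94 79 16 53 35

Derivation:
push(94): heap contents = [94]
pop() → 94: heap contents = []
push(79): heap contents = [79]
pop() → 79: heap contents = []
push(16): heap contents = [16]
push(53): heap contents = [16, 53]
pop() → 16: heap contents = [53]
pop() → 53: heap contents = []
push(35): heap contents = [35]
pop() → 35: heap contents = []
push(38): heap contents = [38]
push(51): heap contents = [38, 51]
push(31): heap contents = [31, 38, 51]
push(93): heap contents = [31, 38, 51, 93]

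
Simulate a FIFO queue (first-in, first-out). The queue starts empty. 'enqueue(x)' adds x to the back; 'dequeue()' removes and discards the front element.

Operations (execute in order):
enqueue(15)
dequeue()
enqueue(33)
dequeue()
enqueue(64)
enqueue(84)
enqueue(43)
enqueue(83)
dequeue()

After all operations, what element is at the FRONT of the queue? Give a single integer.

enqueue(15): queue = [15]
dequeue(): queue = []
enqueue(33): queue = [33]
dequeue(): queue = []
enqueue(64): queue = [64]
enqueue(84): queue = [64, 84]
enqueue(43): queue = [64, 84, 43]
enqueue(83): queue = [64, 84, 43, 83]
dequeue(): queue = [84, 43, 83]

Answer: 84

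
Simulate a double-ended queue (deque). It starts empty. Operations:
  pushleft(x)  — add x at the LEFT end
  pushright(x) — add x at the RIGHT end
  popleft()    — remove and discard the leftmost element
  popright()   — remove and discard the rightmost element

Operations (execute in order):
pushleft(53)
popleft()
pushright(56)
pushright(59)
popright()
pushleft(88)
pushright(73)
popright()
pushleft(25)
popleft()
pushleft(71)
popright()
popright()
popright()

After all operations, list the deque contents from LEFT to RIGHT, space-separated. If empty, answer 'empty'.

Answer: empty

Derivation:
pushleft(53): [53]
popleft(): []
pushright(56): [56]
pushright(59): [56, 59]
popright(): [56]
pushleft(88): [88, 56]
pushright(73): [88, 56, 73]
popright(): [88, 56]
pushleft(25): [25, 88, 56]
popleft(): [88, 56]
pushleft(71): [71, 88, 56]
popright(): [71, 88]
popright(): [71]
popright(): []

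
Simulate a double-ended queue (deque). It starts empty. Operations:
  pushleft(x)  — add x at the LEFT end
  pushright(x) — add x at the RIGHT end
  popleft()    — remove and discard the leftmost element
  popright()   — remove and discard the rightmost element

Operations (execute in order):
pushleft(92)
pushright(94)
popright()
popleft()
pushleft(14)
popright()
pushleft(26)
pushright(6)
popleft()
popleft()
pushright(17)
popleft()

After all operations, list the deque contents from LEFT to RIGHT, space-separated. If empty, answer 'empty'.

pushleft(92): [92]
pushright(94): [92, 94]
popright(): [92]
popleft(): []
pushleft(14): [14]
popright(): []
pushleft(26): [26]
pushright(6): [26, 6]
popleft(): [6]
popleft(): []
pushright(17): [17]
popleft(): []

Answer: empty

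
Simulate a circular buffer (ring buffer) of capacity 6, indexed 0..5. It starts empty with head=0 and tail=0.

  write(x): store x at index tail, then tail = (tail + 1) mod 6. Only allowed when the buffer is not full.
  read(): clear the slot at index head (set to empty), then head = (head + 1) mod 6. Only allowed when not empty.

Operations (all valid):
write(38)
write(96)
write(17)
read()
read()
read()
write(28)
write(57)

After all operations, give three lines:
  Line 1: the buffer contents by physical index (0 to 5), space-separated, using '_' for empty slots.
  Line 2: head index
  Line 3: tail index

Answer: _ _ _ 28 57 _
3
5

Derivation:
write(38): buf=[38 _ _ _ _ _], head=0, tail=1, size=1
write(96): buf=[38 96 _ _ _ _], head=0, tail=2, size=2
write(17): buf=[38 96 17 _ _ _], head=0, tail=3, size=3
read(): buf=[_ 96 17 _ _ _], head=1, tail=3, size=2
read(): buf=[_ _ 17 _ _ _], head=2, tail=3, size=1
read(): buf=[_ _ _ _ _ _], head=3, tail=3, size=0
write(28): buf=[_ _ _ 28 _ _], head=3, tail=4, size=1
write(57): buf=[_ _ _ 28 57 _], head=3, tail=5, size=2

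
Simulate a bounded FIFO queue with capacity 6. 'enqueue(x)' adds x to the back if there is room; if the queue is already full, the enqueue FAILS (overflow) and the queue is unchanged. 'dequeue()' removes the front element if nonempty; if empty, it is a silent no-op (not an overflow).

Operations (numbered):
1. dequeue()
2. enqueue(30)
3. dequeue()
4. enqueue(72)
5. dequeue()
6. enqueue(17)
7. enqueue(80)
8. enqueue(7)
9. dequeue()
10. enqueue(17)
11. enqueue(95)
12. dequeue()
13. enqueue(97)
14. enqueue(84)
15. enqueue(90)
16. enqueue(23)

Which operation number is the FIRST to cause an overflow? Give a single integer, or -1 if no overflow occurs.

Answer: 16

Derivation:
1. dequeue(): empty, no-op, size=0
2. enqueue(30): size=1
3. dequeue(): size=0
4. enqueue(72): size=1
5. dequeue(): size=0
6. enqueue(17): size=1
7. enqueue(80): size=2
8. enqueue(7): size=3
9. dequeue(): size=2
10. enqueue(17): size=3
11. enqueue(95): size=4
12. dequeue(): size=3
13. enqueue(97): size=4
14. enqueue(84): size=5
15. enqueue(90): size=6
16. enqueue(23): size=6=cap → OVERFLOW (fail)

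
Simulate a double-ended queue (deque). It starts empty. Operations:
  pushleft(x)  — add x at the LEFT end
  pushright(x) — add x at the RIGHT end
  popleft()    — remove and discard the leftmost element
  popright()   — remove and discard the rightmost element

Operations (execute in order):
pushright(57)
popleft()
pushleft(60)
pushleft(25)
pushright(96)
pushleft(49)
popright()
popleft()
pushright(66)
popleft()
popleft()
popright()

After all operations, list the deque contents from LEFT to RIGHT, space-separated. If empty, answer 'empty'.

pushright(57): [57]
popleft(): []
pushleft(60): [60]
pushleft(25): [25, 60]
pushright(96): [25, 60, 96]
pushleft(49): [49, 25, 60, 96]
popright(): [49, 25, 60]
popleft(): [25, 60]
pushright(66): [25, 60, 66]
popleft(): [60, 66]
popleft(): [66]
popright(): []

Answer: empty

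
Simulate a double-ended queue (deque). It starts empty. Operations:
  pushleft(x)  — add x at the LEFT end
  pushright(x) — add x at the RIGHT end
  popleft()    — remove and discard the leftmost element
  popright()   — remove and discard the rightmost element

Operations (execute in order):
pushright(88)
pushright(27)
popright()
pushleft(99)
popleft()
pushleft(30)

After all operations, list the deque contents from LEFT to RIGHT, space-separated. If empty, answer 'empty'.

pushright(88): [88]
pushright(27): [88, 27]
popright(): [88]
pushleft(99): [99, 88]
popleft(): [88]
pushleft(30): [30, 88]

Answer: 30 88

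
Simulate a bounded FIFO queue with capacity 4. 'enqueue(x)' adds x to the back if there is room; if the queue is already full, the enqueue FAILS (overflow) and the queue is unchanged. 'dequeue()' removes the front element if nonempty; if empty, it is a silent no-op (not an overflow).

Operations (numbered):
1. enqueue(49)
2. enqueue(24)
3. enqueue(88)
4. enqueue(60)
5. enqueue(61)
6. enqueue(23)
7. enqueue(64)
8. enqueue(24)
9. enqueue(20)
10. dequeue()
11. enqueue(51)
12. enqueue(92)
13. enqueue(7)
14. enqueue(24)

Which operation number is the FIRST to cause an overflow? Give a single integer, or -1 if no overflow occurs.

1. enqueue(49): size=1
2. enqueue(24): size=2
3. enqueue(88): size=3
4. enqueue(60): size=4
5. enqueue(61): size=4=cap → OVERFLOW (fail)
6. enqueue(23): size=4=cap → OVERFLOW (fail)
7. enqueue(64): size=4=cap → OVERFLOW (fail)
8. enqueue(24): size=4=cap → OVERFLOW (fail)
9. enqueue(20): size=4=cap → OVERFLOW (fail)
10. dequeue(): size=3
11. enqueue(51): size=4
12. enqueue(92): size=4=cap → OVERFLOW (fail)
13. enqueue(7): size=4=cap → OVERFLOW (fail)
14. enqueue(24): size=4=cap → OVERFLOW (fail)

Answer: 5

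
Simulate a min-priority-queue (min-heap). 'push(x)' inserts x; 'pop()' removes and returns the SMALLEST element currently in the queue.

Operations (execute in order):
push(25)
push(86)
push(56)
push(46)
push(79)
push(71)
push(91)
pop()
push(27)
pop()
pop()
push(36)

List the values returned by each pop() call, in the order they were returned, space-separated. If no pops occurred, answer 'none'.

push(25): heap contents = [25]
push(86): heap contents = [25, 86]
push(56): heap contents = [25, 56, 86]
push(46): heap contents = [25, 46, 56, 86]
push(79): heap contents = [25, 46, 56, 79, 86]
push(71): heap contents = [25, 46, 56, 71, 79, 86]
push(91): heap contents = [25, 46, 56, 71, 79, 86, 91]
pop() → 25: heap contents = [46, 56, 71, 79, 86, 91]
push(27): heap contents = [27, 46, 56, 71, 79, 86, 91]
pop() → 27: heap contents = [46, 56, 71, 79, 86, 91]
pop() → 46: heap contents = [56, 71, 79, 86, 91]
push(36): heap contents = [36, 56, 71, 79, 86, 91]

Answer: 25 27 46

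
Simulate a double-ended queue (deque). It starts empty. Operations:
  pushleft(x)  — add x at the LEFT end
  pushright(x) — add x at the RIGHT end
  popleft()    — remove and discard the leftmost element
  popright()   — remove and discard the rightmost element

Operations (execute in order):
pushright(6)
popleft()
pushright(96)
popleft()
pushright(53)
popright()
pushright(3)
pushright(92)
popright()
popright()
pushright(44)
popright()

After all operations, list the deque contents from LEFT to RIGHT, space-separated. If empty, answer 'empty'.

pushright(6): [6]
popleft(): []
pushright(96): [96]
popleft(): []
pushright(53): [53]
popright(): []
pushright(3): [3]
pushright(92): [3, 92]
popright(): [3]
popright(): []
pushright(44): [44]
popright(): []

Answer: empty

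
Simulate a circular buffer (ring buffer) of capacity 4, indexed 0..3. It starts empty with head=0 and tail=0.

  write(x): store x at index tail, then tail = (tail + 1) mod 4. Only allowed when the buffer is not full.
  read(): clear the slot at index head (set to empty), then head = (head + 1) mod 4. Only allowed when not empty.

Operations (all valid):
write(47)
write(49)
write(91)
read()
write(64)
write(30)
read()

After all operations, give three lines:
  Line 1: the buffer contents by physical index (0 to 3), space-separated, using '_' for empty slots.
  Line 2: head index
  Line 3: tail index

Answer: 30 _ 91 64
2
1

Derivation:
write(47): buf=[47 _ _ _], head=0, tail=1, size=1
write(49): buf=[47 49 _ _], head=0, tail=2, size=2
write(91): buf=[47 49 91 _], head=0, tail=3, size=3
read(): buf=[_ 49 91 _], head=1, tail=3, size=2
write(64): buf=[_ 49 91 64], head=1, tail=0, size=3
write(30): buf=[30 49 91 64], head=1, tail=1, size=4
read(): buf=[30 _ 91 64], head=2, tail=1, size=3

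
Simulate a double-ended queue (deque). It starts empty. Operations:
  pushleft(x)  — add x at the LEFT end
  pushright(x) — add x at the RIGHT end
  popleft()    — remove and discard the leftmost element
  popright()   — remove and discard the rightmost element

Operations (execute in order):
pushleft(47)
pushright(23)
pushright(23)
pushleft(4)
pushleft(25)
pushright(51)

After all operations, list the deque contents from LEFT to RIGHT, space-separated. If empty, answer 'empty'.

pushleft(47): [47]
pushright(23): [47, 23]
pushright(23): [47, 23, 23]
pushleft(4): [4, 47, 23, 23]
pushleft(25): [25, 4, 47, 23, 23]
pushright(51): [25, 4, 47, 23, 23, 51]

Answer: 25 4 47 23 23 51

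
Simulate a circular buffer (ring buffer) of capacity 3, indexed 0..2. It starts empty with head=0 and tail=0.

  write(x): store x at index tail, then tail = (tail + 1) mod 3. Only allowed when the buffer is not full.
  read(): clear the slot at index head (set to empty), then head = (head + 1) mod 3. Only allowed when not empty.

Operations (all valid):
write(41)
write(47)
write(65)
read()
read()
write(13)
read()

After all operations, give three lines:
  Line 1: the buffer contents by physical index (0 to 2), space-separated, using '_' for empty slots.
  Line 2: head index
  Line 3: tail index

write(41): buf=[41 _ _], head=0, tail=1, size=1
write(47): buf=[41 47 _], head=0, tail=2, size=2
write(65): buf=[41 47 65], head=0, tail=0, size=3
read(): buf=[_ 47 65], head=1, tail=0, size=2
read(): buf=[_ _ 65], head=2, tail=0, size=1
write(13): buf=[13 _ 65], head=2, tail=1, size=2
read(): buf=[13 _ _], head=0, tail=1, size=1

Answer: 13 _ _
0
1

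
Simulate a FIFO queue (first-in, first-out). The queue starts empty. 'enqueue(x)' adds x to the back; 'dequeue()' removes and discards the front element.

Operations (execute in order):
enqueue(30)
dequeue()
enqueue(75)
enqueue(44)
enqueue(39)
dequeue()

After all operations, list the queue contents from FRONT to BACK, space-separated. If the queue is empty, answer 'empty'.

Answer: 44 39

Derivation:
enqueue(30): [30]
dequeue(): []
enqueue(75): [75]
enqueue(44): [75, 44]
enqueue(39): [75, 44, 39]
dequeue(): [44, 39]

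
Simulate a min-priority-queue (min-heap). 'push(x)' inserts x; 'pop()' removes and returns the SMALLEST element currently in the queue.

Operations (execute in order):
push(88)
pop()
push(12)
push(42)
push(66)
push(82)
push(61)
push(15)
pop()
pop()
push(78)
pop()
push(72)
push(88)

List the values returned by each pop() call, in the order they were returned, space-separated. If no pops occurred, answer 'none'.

Answer: 88 12 15 42

Derivation:
push(88): heap contents = [88]
pop() → 88: heap contents = []
push(12): heap contents = [12]
push(42): heap contents = [12, 42]
push(66): heap contents = [12, 42, 66]
push(82): heap contents = [12, 42, 66, 82]
push(61): heap contents = [12, 42, 61, 66, 82]
push(15): heap contents = [12, 15, 42, 61, 66, 82]
pop() → 12: heap contents = [15, 42, 61, 66, 82]
pop() → 15: heap contents = [42, 61, 66, 82]
push(78): heap contents = [42, 61, 66, 78, 82]
pop() → 42: heap contents = [61, 66, 78, 82]
push(72): heap contents = [61, 66, 72, 78, 82]
push(88): heap contents = [61, 66, 72, 78, 82, 88]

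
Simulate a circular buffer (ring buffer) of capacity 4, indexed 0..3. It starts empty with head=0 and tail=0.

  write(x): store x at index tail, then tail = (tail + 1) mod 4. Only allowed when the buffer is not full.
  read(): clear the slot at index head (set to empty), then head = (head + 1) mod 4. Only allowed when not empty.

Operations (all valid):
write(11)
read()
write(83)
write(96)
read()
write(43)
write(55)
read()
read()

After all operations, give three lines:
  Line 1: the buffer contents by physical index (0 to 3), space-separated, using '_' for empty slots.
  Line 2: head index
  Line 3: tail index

Answer: 55 _ _ _
0
1

Derivation:
write(11): buf=[11 _ _ _], head=0, tail=1, size=1
read(): buf=[_ _ _ _], head=1, tail=1, size=0
write(83): buf=[_ 83 _ _], head=1, tail=2, size=1
write(96): buf=[_ 83 96 _], head=1, tail=3, size=2
read(): buf=[_ _ 96 _], head=2, tail=3, size=1
write(43): buf=[_ _ 96 43], head=2, tail=0, size=2
write(55): buf=[55 _ 96 43], head=2, tail=1, size=3
read(): buf=[55 _ _ 43], head=3, tail=1, size=2
read(): buf=[55 _ _ _], head=0, tail=1, size=1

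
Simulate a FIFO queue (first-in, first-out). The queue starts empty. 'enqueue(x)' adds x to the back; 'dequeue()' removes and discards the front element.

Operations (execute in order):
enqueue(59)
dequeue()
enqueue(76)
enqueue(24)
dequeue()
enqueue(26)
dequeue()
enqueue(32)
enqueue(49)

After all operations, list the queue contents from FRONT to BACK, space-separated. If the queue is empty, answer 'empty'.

enqueue(59): [59]
dequeue(): []
enqueue(76): [76]
enqueue(24): [76, 24]
dequeue(): [24]
enqueue(26): [24, 26]
dequeue(): [26]
enqueue(32): [26, 32]
enqueue(49): [26, 32, 49]

Answer: 26 32 49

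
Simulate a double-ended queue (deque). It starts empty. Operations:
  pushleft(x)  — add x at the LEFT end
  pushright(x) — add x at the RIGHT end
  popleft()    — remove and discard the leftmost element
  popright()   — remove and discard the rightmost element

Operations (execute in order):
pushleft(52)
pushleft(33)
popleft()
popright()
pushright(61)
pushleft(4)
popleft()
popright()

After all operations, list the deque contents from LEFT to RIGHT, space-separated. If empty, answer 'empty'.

Answer: empty

Derivation:
pushleft(52): [52]
pushleft(33): [33, 52]
popleft(): [52]
popright(): []
pushright(61): [61]
pushleft(4): [4, 61]
popleft(): [61]
popright(): []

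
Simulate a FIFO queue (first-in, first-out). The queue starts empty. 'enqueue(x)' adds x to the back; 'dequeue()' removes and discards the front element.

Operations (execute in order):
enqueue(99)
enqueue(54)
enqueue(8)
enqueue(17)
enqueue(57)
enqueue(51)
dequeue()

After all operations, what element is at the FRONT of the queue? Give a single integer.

enqueue(99): queue = [99]
enqueue(54): queue = [99, 54]
enqueue(8): queue = [99, 54, 8]
enqueue(17): queue = [99, 54, 8, 17]
enqueue(57): queue = [99, 54, 8, 17, 57]
enqueue(51): queue = [99, 54, 8, 17, 57, 51]
dequeue(): queue = [54, 8, 17, 57, 51]

Answer: 54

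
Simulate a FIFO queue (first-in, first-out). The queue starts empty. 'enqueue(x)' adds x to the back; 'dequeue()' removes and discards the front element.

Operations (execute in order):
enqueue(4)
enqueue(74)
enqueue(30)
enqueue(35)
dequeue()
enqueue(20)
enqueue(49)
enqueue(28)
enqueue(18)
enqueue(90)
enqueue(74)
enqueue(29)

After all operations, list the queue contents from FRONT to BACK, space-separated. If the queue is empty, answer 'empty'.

Answer: 74 30 35 20 49 28 18 90 74 29

Derivation:
enqueue(4): [4]
enqueue(74): [4, 74]
enqueue(30): [4, 74, 30]
enqueue(35): [4, 74, 30, 35]
dequeue(): [74, 30, 35]
enqueue(20): [74, 30, 35, 20]
enqueue(49): [74, 30, 35, 20, 49]
enqueue(28): [74, 30, 35, 20, 49, 28]
enqueue(18): [74, 30, 35, 20, 49, 28, 18]
enqueue(90): [74, 30, 35, 20, 49, 28, 18, 90]
enqueue(74): [74, 30, 35, 20, 49, 28, 18, 90, 74]
enqueue(29): [74, 30, 35, 20, 49, 28, 18, 90, 74, 29]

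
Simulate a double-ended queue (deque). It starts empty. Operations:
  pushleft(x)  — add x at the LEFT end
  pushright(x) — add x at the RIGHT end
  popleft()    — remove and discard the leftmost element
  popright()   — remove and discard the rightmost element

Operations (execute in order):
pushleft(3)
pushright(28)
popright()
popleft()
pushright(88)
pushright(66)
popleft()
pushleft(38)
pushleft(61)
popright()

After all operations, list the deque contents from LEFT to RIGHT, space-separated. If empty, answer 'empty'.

pushleft(3): [3]
pushright(28): [3, 28]
popright(): [3]
popleft(): []
pushright(88): [88]
pushright(66): [88, 66]
popleft(): [66]
pushleft(38): [38, 66]
pushleft(61): [61, 38, 66]
popright(): [61, 38]

Answer: 61 38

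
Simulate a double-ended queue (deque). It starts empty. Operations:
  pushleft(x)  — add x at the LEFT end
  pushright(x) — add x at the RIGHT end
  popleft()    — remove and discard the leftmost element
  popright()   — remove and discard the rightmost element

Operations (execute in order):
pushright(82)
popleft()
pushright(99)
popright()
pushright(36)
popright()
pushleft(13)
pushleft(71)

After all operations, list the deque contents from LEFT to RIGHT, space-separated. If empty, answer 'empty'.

Answer: 71 13

Derivation:
pushright(82): [82]
popleft(): []
pushright(99): [99]
popright(): []
pushright(36): [36]
popright(): []
pushleft(13): [13]
pushleft(71): [71, 13]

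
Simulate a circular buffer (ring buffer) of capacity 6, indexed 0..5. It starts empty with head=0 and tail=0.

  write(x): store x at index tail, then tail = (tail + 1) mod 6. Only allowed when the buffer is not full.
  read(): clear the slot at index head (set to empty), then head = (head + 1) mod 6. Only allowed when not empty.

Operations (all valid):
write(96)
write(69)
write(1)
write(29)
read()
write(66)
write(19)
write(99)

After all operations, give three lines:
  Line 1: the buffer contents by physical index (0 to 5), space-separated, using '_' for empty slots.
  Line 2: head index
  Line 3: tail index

write(96): buf=[96 _ _ _ _ _], head=0, tail=1, size=1
write(69): buf=[96 69 _ _ _ _], head=0, tail=2, size=2
write(1): buf=[96 69 1 _ _ _], head=0, tail=3, size=3
write(29): buf=[96 69 1 29 _ _], head=0, tail=4, size=4
read(): buf=[_ 69 1 29 _ _], head=1, tail=4, size=3
write(66): buf=[_ 69 1 29 66 _], head=1, tail=5, size=4
write(19): buf=[_ 69 1 29 66 19], head=1, tail=0, size=5
write(99): buf=[99 69 1 29 66 19], head=1, tail=1, size=6

Answer: 99 69 1 29 66 19
1
1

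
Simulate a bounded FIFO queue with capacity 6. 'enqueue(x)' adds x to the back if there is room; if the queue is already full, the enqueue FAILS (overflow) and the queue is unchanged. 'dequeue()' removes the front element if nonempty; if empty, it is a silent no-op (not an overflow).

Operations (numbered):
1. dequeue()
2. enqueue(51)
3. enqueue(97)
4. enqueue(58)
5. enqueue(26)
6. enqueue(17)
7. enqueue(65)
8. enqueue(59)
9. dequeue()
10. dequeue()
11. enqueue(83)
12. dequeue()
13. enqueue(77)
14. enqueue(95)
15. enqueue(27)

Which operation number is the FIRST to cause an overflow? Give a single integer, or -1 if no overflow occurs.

Answer: 8

Derivation:
1. dequeue(): empty, no-op, size=0
2. enqueue(51): size=1
3. enqueue(97): size=2
4. enqueue(58): size=3
5. enqueue(26): size=4
6. enqueue(17): size=5
7. enqueue(65): size=6
8. enqueue(59): size=6=cap → OVERFLOW (fail)
9. dequeue(): size=5
10. dequeue(): size=4
11. enqueue(83): size=5
12. dequeue(): size=4
13. enqueue(77): size=5
14. enqueue(95): size=6
15. enqueue(27): size=6=cap → OVERFLOW (fail)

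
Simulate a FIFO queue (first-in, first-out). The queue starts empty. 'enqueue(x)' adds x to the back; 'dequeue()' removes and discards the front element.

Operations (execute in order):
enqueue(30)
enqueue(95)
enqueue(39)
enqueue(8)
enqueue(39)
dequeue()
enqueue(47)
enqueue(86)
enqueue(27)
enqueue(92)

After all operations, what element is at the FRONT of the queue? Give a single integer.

enqueue(30): queue = [30]
enqueue(95): queue = [30, 95]
enqueue(39): queue = [30, 95, 39]
enqueue(8): queue = [30, 95, 39, 8]
enqueue(39): queue = [30, 95, 39, 8, 39]
dequeue(): queue = [95, 39, 8, 39]
enqueue(47): queue = [95, 39, 8, 39, 47]
enqueue(86): queue = [95, 39, 8, 39, 47, 86]
enqueue(27): queue = [95, 39, 8, 39, 47, 86, 27]
enqueue(92): queue = [95, 39, 8, 39, 47, 86, 27, 92]

Answer: 95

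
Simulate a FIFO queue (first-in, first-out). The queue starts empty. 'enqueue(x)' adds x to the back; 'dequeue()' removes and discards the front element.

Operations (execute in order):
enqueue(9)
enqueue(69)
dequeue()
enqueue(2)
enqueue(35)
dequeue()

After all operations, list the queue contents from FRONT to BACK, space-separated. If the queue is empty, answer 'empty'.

Answer: 2 35

Derivation:
enqueue(9): [9]
enqueue(69): [9, 69]
dequeue(): [69]
enqueue(2): [69, 2]
enqueue(35): [69, 2, 35]
dequeue(): [2, 35]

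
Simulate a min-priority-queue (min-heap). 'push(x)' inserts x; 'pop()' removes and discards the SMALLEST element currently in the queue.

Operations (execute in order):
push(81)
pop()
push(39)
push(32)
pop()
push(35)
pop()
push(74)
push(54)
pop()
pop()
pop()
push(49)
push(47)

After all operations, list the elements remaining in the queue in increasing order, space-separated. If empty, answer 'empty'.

Answer: 47 49

Derivation:
push(81): heap contents = [81]
pop() → 81: heap contents = []
push(39): heap contents = [39]
push(32): heap contents = [32, 39]
pop() → 32: heap contents = [39]
push(35): heap contents = [35, 39]
pop() → 35: heap contents = [39]
push(74): heap contents = [39, 74]
push(54): heap contents = [39, 54, 74]
pop() → 39: heap contents = [54, 74]
pop() → 54: heap contents = [74]
pop() → 74: heap contents = []
push(49): heap contents = [49]
push(47): heap contents = [47, 49]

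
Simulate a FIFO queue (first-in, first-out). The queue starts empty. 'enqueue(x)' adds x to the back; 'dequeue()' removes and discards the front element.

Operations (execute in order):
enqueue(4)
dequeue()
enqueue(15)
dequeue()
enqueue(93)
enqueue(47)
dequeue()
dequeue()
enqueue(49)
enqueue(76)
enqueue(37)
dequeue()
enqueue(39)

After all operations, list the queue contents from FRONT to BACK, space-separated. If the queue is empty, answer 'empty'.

Answer: 76 37 39

Derivation:
enqueue(4): [4]
dequeue(): []
enqueue(15): [15]
dequeue(): []
enqueue(93): [93]
enqueue(47): [93, 47]
dequeue(): [47]
dequeue(): []
enqueue(49): [49]
enqueue(76): [49, 76]
enqueue(37): [49, 76, 37]
dequeue(): [76, 37]
enqueue(39): [76, 37, 39]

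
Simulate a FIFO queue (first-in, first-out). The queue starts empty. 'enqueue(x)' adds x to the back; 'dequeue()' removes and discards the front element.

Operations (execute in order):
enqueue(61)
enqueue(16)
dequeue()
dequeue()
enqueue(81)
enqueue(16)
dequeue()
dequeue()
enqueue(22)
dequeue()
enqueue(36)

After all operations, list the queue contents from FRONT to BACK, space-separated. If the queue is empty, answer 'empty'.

Answer: 36

Derivation:
enqueue(61): [61]
enqueue(16): [61, 16]
dequeue(): [16]
dequeue(): []
enqueue(81): [81]
enqueue(16): [81, 16]
dequeue(): [16]
dequeue(): []
enqueue(22): [22]
dequeue(): []
enqueue(36): [36]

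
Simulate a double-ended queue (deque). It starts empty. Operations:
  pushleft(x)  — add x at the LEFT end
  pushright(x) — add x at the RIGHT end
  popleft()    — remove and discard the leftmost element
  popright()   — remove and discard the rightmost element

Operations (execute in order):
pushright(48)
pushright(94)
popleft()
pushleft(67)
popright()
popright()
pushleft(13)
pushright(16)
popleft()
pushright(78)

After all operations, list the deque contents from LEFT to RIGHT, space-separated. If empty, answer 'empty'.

Answer: 16 78

Derivation:
pushright(48): [48]
pushright(94): [48, 94]
popleft(): [94]
pushleft(67): [67, 94]
popright(): [67]
popright(): []
pushleft(13): [13]
pushright(16): [13, 16]
popleft(): [16]
pushright(78): [16, 78]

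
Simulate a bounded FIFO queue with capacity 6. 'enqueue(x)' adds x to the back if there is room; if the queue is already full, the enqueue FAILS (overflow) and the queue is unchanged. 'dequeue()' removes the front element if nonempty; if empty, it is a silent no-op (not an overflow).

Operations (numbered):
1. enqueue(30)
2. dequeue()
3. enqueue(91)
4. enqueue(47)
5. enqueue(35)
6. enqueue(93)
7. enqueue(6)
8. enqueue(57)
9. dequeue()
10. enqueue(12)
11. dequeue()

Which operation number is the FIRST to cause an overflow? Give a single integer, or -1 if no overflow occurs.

1. enqueue(30): size=1
2. dequeue(): size=0
3. enqueue(91): size=1
4. enqueue(47): size=2
5. enqueue(35): size=3
6. enqueue(93): size=4
7. enqueue(6): size=5
8. enqueue(57): size=6
9. dequeue(): size=5
10. enqueue(12): size=6
11. dequeue(): size=5

Answer: -1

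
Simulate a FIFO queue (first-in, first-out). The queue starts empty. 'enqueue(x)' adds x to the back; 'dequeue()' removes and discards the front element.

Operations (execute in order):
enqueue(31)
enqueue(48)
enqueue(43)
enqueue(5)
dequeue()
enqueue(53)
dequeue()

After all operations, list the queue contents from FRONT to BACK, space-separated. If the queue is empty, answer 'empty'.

Answer: 43 5 53

Derivation:
enqueue(31): [31]
enqueue(48): [31, 48]
enqueue(43): [31, 48, 43]
enqueue(5): [31, 48, 43, 5]
dequeue(): [48, 43, 5]
enqueue(53): [48, 43, 5, 53]
dequeue(): [43, 5, 53]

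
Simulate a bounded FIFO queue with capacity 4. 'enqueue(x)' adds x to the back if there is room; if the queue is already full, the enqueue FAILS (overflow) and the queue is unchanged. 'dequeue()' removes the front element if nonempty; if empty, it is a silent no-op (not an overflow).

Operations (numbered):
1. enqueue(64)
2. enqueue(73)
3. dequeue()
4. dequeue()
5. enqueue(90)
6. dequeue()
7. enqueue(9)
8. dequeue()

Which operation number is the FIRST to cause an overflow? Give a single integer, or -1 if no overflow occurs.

Answer: -1

Derivation:
1. enqueue(64): size=1
2. enqueue(73): size=2
3. dequeue(): size=1
4. dequeue(): size=0
5. enqueue(90): size=1
6. dequeue(): size=0
7. enqueue(9): size=1
8. dequeue(): size=0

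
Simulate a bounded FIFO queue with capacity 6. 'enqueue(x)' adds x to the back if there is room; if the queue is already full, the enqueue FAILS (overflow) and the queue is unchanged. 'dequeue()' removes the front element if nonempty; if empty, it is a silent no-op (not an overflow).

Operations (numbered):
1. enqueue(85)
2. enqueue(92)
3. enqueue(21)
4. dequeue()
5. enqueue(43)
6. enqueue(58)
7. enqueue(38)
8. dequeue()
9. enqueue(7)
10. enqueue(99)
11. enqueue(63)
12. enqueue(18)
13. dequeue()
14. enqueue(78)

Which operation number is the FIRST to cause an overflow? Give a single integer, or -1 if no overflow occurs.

1. enqueue(85): size=1
2. enqueue(92): size=2
3. enqueue(21): size=3
4. dequeue(): size=2
5. enqueue(43): size=3
6. enqueue(58): size=4
7. enqueue(38): size=5
8. dequeue(): size=4
9. enqueue(7): size=5
10. enqueue(99): size=6
11. enqueue(63): size=6=cap → OVERFLOW (fail)
12. enqueue(18): size=6=cap → OVERFLOW (fail)
13. dequeue(): size=5
14. enqueue(78): size=6

Answer: 11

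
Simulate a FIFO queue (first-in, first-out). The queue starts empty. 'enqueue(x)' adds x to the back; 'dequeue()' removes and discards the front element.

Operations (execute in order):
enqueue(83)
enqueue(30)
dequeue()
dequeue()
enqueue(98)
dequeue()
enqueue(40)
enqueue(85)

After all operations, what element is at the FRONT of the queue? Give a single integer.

Answer: 40

Derivation:
enqueue(83): queue = [83]
enqueue(30): queue = [83, 30]
dequeue(): queue = [30]
dequeue(): queue = []
enqueue(98): queue = [98]
dequeue(): queue = []
enqueue(40): queue = [40]
enqueue(85): queue = [40, 85]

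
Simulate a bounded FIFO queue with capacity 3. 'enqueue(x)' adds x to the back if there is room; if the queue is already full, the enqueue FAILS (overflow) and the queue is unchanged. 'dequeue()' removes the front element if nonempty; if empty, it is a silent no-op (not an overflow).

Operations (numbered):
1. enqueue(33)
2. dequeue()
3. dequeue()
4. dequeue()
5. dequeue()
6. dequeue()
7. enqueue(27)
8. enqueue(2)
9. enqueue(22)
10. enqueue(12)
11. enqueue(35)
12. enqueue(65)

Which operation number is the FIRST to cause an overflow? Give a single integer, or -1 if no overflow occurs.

1. enqueue(33): size=1
2. dequeue(): size=0
3. dequeue(): empty, no-op, size=0
4. dequeue(): empty, no-op, size=0
5. dequeue(): empty, no-op, size=0
6. dequeue(): empty, no-op, size=0
7. enqueue(27): size=1
8. enqueue(2): size=2
9. enqueue(22): size=3
10. enqueue(12): size=3=cap → OVERFLOW (fail)
11. enqueue(35): size=3=cap → OVERFLOW (fail)
12. enqueue(65): size=3=cap → OVERFLOW (fail)

Answer: 10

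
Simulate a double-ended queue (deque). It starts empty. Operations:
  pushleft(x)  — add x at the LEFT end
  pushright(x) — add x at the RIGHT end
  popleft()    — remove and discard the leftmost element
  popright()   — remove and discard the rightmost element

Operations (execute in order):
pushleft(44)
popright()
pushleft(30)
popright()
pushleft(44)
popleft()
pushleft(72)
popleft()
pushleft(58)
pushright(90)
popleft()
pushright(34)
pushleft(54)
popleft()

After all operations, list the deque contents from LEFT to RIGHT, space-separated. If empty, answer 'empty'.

pushleft(44): [44]
popright(): []
pushleft(30): [30]
popright(): []
pushleft(44): [44]
popleft(): []
pushleft(72): [72]
popleft(): []
pushleft(58): [58]
pushright(90): [58, 90]
popleft(): [90]
pushright(34): [90, 34]
pushleft(54): [54, 90, 34]
popleft(): [90, 34]

Answer: 90 34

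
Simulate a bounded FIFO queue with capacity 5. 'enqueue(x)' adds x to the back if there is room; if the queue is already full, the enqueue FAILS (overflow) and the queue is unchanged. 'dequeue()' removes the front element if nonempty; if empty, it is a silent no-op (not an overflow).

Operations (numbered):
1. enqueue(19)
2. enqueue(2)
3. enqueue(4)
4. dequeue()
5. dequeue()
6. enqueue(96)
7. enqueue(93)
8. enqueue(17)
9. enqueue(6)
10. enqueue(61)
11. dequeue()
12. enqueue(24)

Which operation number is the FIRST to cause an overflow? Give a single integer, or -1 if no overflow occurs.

Answer: 10

Derivation:
1. enqueue(19): size=1
2. enqueue(2): size=2
3. enqueue(4): size=3
4. dequeue(): size=2
5. dequeue(): size=1
6. enqueue(96): size=2
7. enqueue(93): size=3
8. enqueue(17): size=4
9. enqueue(6): size=5
10. enqueue(61): size=5=cap → OVERFLOW (fail)
11. dequeue(): size=4
12. enqueue(24): size=5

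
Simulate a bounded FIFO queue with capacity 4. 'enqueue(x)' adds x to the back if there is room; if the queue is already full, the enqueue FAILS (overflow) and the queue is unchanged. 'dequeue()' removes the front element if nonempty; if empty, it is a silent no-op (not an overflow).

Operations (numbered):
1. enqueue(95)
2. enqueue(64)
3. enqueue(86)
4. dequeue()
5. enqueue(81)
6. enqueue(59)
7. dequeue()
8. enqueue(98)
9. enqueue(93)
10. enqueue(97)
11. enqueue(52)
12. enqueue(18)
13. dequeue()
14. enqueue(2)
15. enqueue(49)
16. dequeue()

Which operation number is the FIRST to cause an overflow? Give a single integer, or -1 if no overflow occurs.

Answer: 9

Derivation:
1. enqueue(95): size=1
2. enqueue(64): size=2
3. enqueue(86): size=3
4. dequeue(): size=2
5. enqueue(81): size=3
6. enqueue(59): size=4
7. dequeue(): size=3
8. enqueue(98): size=4
9. enqueue(93): size=4=cap → OVERFLOW (fail)
10. enqueue(97): size=4=cap → OVERFLOW (fail)
11. enqueue(52): size=4=cap → OVERFLOW (fail)
12. enqueue(18): size=4=cap → OVERFLOW (fail)
13. dequeue(): size=3
14. enqueue(2): size=4
15. enqueue(49): size=4=cap → OVERFLOW (fail)
16. dequeue(): size=3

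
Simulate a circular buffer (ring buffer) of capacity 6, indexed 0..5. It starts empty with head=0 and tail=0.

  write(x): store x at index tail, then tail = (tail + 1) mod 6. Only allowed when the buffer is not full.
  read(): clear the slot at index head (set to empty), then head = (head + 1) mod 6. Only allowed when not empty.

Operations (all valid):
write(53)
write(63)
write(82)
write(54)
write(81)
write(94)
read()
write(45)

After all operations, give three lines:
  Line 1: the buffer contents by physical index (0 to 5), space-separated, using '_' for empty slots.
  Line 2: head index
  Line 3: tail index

write(53): buf=[53 _ _ _ _ _], head=0, tail=1, size=1
write(63): buf=[53 63 _ _ _ _], head=0, tail=2, size=2
write(82): buf=[53 63 82 _ _ _], head=0, tail=3, size=3
write(54): buf=[53 63 82 54 _ _], head=0, tail=4, size=4
write(81): buf=[53 63 82 54 81 _], head=0, tail=5, size=5
write(94): buf=[53 63 82 54 81 94], head=0, tail=0, size=6
read(): buf=[_ 63 82 54 81 94], head=1, tail=0, size=5
write(45): buf=[45 63 82 54 81 94], head=1, tail=1, size=6

Answer: 45 63 82 54 81 94
1
1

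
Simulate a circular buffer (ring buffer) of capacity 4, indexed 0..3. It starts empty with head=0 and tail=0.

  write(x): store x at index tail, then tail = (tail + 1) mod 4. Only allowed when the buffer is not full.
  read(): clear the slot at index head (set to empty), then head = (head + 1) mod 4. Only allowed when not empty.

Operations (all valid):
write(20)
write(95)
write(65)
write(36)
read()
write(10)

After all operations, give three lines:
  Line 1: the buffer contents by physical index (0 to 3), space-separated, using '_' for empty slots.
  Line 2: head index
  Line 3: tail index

write(20): buf=[20 _ _ _], head=0, tail=1, size=1
write(95): buf=[20 95 _ _], head=0, tail=2, size=2
write(65): buf=[20 95 65 _], head=0, tail=3, size=3
write(36): buf=[20 95 65 36], head=0, tail=0, size=4
read(): buf=[_ 95 65 36], head=1, tail=0, size=3
write(10): buf=[10 95 65 36], head=1, tail=1, size=4

Answer: 10 95 65 36
1
1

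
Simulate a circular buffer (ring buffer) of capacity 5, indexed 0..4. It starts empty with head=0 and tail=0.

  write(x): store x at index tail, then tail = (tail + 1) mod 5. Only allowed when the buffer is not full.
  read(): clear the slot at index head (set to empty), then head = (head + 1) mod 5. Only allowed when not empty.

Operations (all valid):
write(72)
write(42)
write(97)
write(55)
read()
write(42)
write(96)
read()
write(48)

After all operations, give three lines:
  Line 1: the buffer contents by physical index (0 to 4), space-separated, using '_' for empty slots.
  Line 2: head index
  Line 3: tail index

write(72): buf=[72 _ _ _ _], head=0, tail=1, size=1
write(42): buf=[72 42 _ _ _], head=0, tail=2, size=2
write(97): buf=[72 42 97 _ _], head=0, tail=3, size=3
write(55): buf=[72 42 97 55 _], head=0, tail=4, size=4
read(): buf=[_ 42 97 55 _], head=1, tail=4, size=3
write(42): buf=[_ 42 97 55 42], head=1, tail=0, size=4
write(96): buf=[96 42 97 55 42], head=1, tail=1, size=5
read(): buf=[96 _ 97 55 42], head=2, tail=1, size=4
write(48): buf=[96 48 97 55 42], head=2, tail=2, size=5

Answer: 96 48 97 55 42
2
2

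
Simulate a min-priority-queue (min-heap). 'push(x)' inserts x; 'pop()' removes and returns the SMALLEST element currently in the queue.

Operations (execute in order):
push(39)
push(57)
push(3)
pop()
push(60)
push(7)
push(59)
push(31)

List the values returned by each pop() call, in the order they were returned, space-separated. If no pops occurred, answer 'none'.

push(39): heap contents = [39]
push(57): heap contents = [39, 57]
push(3): heap contents = [3, 39, 57]
pop() → 3: heap contents = [39, 57]
push(60): heap contents = [39, 57, 60]
push(7): heap contents = [7, 39, 57, 60]
push(59): heap contents = [7, 39, 57, 59, 60]
push(31): heap contents = [7, 31, 39, 57, 59, 60]

Answer: 3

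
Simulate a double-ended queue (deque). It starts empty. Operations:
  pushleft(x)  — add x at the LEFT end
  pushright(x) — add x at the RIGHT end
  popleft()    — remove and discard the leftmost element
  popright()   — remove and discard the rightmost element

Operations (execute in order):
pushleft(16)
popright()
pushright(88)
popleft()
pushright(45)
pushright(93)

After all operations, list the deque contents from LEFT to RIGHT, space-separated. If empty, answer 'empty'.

pushleft(16): [16]
popright(): []
pushright(88): [88]
popleft(): []
pushright(45): [45]
pushright(93): [45, 93]

Answer: 45 93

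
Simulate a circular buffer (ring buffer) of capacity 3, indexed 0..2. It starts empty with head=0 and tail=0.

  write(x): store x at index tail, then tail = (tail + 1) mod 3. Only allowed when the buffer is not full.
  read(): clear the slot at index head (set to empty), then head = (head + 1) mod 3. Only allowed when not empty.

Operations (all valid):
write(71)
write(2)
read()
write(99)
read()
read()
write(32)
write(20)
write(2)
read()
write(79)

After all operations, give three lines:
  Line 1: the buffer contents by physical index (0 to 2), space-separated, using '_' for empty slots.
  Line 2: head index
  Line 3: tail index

write(71): buf=[71 _ _], head=0, tail=1, size=1
write(2): buf=[71 2 _], head=0, tail=2, size=2
read(): buf=[_ 2 _], head=1, tail=2, size=1
write(99): buf=[_ 2 99], head=1, tail=0, size=2
read(): buf=[_ _ 99], head=2, tail=0, size=1
read(): buf=[_ _ _], head=0, tail=0, size=0
write(32): buf=[32 _ _], head=0, tail=1, size=1
write(20): buf=[32 20 _], head=0, tail=2, size=2
write(2): buf=[32 20 2], head=0, tail=0, size=3
read(): buf=[_ 20 2], head=1, tail=0, size=2
write(79): buf=[79 20 2], head=1, tail=1, size=3

Answer: 79 20 2
1
1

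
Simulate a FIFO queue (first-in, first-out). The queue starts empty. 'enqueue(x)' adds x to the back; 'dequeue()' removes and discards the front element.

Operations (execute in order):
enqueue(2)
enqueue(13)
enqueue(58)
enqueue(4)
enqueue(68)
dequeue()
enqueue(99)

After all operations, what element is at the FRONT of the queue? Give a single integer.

enqueue(2): queue = [2]
enqueue(13): queue = [2, 13]
enqueue(58): queue = [2, 13, 58]
enqueue(4): queue = [2, 13, 58, 4]
enqueue(68): queue = [2, 13, 58, 4, 68]
dequeue(): queue = [13, 58, 4, 68]
enqueue(99): queue = [13, 58, 4, 68, 99]

Answer: 13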